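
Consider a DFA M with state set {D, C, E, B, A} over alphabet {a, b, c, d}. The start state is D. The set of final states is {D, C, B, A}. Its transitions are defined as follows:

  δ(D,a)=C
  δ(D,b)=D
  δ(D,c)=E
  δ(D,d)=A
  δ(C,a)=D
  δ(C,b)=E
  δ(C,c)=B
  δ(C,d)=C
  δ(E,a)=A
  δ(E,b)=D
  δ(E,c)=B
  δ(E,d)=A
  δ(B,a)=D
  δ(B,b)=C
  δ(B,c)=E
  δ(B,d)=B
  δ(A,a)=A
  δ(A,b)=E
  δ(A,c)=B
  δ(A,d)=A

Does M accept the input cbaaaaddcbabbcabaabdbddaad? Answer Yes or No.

Trace: D -c-> E -b-> D -a-> C -a-> D -a-> C -a-> D -d-> A -d-> A -c-> B -b-> C -a-> D -b-> D -b-> D -c-> E -a-> A -b-> E -a-> A -a-> A -b-> E -d-> A -b-> E -d-> A -d-> A -a-> A -a-> A -d-> A
End state A is accepting.

Yes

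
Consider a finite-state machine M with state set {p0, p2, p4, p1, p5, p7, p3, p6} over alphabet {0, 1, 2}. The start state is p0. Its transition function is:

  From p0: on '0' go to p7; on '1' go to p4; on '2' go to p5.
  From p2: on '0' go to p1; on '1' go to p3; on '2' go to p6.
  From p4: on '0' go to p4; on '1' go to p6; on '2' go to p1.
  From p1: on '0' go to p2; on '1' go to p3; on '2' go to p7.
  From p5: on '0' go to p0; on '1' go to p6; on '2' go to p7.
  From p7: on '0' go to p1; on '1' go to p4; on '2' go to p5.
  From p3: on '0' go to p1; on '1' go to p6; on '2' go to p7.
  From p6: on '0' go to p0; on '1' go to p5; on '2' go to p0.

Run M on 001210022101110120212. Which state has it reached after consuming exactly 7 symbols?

p4

Trace: p0 -0-> p7 -0-> p1 -1-> p3 -2-> p7 -1-> p4 -0-> p4 -0-> p4
After 7 symbols: p4.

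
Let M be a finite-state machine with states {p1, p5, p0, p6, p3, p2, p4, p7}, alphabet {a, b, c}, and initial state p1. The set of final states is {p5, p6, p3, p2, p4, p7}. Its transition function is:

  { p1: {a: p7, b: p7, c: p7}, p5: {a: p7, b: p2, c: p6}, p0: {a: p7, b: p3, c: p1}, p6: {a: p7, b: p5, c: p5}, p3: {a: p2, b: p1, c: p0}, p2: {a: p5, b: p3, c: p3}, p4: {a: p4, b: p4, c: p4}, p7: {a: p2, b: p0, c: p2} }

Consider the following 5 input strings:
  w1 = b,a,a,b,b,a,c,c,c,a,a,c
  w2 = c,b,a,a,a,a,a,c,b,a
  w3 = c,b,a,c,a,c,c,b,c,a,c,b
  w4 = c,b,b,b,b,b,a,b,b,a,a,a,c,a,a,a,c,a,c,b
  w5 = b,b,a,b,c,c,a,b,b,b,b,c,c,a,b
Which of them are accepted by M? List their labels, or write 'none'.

w1, w2, w5

w1: p1 → p7 → p2 → p5 → p2 → p3 → p2 → p3 → p0 → p1 → p7 → p2 → p3  → end p3, accepted
w2: p1 → p7 → p0 → p7 → p2 → p5 → p7 → p2 → p3 → p1 → p7  → end p7, accepted
w3: p1 → p7 → p0 → p7 → p2 → p5 → p6 → p5 → p2 → p3 → p2 → p3 → p1  → end p1, rejected
w4: p1 → p7 → p0 → p3 → p1 → p7 → p0 → p7 → p0 → p3 → p2 → p5 → p7 → p2 → p5 → p7 → p2 → p3 → p2 → p3 → p1  → end p1, rejected
w5: p1 → p7 → p0 → p7 → p0 → p1 → p7 → p2 → p3 → p1 → p7 → p0 → p1 → p7 → p2 → p3  → end p3, accepted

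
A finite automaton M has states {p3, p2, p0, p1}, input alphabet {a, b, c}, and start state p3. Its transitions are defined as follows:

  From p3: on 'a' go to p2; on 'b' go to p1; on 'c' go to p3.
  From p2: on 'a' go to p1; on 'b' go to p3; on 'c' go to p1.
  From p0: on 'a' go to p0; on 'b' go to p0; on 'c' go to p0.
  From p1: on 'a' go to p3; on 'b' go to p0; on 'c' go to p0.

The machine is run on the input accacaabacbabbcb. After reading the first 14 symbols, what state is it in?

start at p3
read 'a': p3 → p2
read 'c': p2 → p1
read 'c': p1 → p0
read 'a': p0 → p0
read 'c': p0 → p0
read 'a': p0 → p0
read 'a': p0 → p0
read 'b': p0 → p0
read 'a': p0 → p0
read 'c': p0 → p0
read 'b': p0 → p0
read 'a': p0 → p0
read 'b': p0 → p0
read 'b': p0 → p0
After 14 symbols: p0.

p0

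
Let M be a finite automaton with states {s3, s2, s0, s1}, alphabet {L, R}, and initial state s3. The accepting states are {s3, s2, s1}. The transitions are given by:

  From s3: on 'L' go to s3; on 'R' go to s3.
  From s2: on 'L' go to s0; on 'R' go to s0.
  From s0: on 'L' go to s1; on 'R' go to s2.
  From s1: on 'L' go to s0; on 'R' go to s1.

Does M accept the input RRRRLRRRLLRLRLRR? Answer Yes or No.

s3 → s3 → s3 → s3 → s3 → s3 → s3 → s3 → s3 → s3 → s3 → s3 → s3 → s3 → s3 → s3 → s3
End state s3 is accepting.

Yes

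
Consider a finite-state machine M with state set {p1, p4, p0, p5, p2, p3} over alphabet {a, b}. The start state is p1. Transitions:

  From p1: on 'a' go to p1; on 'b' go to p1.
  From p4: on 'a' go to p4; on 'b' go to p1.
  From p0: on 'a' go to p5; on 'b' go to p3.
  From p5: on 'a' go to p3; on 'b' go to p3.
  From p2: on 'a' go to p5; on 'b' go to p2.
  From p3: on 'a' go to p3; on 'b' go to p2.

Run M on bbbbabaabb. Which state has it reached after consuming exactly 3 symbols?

p1 → p1 → p1 → p1
After 3 symbols: p1.

p1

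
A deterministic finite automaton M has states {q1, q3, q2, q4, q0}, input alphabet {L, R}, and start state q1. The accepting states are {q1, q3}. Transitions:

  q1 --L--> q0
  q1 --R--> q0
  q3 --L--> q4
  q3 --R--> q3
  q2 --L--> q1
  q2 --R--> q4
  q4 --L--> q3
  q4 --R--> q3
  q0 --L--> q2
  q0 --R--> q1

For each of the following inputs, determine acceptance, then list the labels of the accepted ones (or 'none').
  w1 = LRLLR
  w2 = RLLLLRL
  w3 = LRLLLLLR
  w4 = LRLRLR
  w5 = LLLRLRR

w2, w4, w5

w1: q1 → q0 → q1 → q0 → q2 → q4  → end q4, rejected
w2: q1 → q0 → q2 → q1 → q0 → q2 → q4 → q3  → end q3, accepted
w3: q1 → q0 → q1 → q0 → q2 → q1 → q0 → q2 → q4  → end q4, rejected
w4: q1 → q0 → q1 → q0 → q1 → q0 → q1  → end q1, accepted
w5: q1 → q0 → q2 → q1 → q0 → q2 → q4 → q3  → end q3, accepted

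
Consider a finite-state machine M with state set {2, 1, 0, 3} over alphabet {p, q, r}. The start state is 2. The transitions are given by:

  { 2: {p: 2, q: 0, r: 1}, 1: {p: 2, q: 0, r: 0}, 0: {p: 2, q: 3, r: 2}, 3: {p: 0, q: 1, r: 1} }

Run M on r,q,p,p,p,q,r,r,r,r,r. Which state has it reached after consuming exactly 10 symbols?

Trace: 2 -r-> 1 -q-> 0 -p-> 2 -p-> 2 -p-> 2 -q-> 0 -r-> 2 -r-> 1 -r-> 0 -r-> 2
After 10 symbols: 2.

2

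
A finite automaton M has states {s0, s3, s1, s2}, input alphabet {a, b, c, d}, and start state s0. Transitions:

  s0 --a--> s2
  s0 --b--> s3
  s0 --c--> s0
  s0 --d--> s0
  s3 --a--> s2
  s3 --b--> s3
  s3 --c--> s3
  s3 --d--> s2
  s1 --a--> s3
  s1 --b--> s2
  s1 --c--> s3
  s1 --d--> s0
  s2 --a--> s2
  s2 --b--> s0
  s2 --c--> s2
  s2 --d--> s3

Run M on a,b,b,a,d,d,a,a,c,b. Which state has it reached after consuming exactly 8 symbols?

start at s0
read 'a': s0 → s2
read 'b': s2 → s0
read 'b': s0 → s3
read 'a': s3 → s2
read 'd': s2 → s3
read 'd': s3 → s2
read 'a': s2 → s2
read 'a': s2 → s2
After 8 symbols: s2.

s2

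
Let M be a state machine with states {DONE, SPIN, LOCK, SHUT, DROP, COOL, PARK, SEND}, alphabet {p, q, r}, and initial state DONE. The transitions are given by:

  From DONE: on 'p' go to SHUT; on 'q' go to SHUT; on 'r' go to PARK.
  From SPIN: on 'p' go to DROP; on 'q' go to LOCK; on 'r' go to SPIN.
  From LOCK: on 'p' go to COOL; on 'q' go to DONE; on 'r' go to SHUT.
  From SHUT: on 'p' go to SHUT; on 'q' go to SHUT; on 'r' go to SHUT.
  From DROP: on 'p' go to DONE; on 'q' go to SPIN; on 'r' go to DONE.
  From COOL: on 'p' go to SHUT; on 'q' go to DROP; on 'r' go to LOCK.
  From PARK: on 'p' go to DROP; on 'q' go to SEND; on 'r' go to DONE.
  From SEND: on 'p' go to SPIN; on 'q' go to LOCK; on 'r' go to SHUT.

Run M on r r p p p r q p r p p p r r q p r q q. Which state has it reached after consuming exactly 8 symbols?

SHUT

Trace: DONE -r-> PARK -r-> DONE -p-> SHUT -p-> SHUT -p-> SHUT -r-> SHUT -q-> SHUT -p-> SHUT
After 8 symbols: SHUT.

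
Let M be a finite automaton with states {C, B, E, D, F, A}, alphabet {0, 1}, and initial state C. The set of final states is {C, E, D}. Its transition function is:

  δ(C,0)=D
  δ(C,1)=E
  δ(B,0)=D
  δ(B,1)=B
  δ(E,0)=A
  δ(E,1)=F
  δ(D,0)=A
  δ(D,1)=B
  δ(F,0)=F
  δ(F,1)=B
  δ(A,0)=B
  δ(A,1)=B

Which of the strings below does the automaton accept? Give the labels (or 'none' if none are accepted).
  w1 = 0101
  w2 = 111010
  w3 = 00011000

w2

w1: Trace: C -0-> D -1-> B -0-> D -1-> B  → end B, rejected
w2: Trace: C -1-> E -1-> F -1-> B -0-> D -1-> B -0-> D  → end D, accepted
w3: Trace: C -0-> D -0-> A -0-> B -1-> B -1-> B -0-> D -0-> A -0-> B  → end B, rejected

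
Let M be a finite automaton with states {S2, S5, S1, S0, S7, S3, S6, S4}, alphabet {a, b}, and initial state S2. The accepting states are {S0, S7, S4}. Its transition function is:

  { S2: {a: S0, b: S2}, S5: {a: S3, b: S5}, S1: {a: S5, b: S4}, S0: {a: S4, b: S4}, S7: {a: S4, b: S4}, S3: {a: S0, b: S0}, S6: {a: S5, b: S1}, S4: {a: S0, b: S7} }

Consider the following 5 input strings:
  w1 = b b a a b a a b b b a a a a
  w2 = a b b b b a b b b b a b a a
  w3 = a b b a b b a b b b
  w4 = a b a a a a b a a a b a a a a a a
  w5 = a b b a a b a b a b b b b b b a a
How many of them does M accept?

5

w1: Trace: S2 -b-> S2 -b-> S2 -a-> S0 -a-> S4 -b-> S7 -a-> S4 -a-> S0 -b-> S4 -b-> S7 -b-> S4 -a-> S0 -a-> S4 -a-> S0 -a-> S4  → end S4, accepted
w2: Trace: S2 -a-> S0 -b-> S4 -b-> S7 -b-> S4 -b-> S7 -a-> S4 -b-> S7 -b-> S4 -b-> S7 -b-> S4 -a-> S0 -b-> S4 -a-> S0 -a-> S4  → end S4, accepted
w3: Trace: S2 -a-> S0 -b-> S4 -b-> S7 -a-> S4 -b-> S7 -b-> S4 -a-> S0 -b-> S4 -b-> S7 -b-> S4  → end S4, accepted
w4: Trace: S2 -a-> S0 -b-> S4 -a-> S0 -a-> S4 -a-> S0 -a-> S4 -b-> S7 -a-> S4 -a-> S0 -a-> S4 -b-> S7 -a-> S4 -a-> S0 -a-> S4 -a-> S0 -a-> S4 -a-> S0  → end S0, accepted
w5: Trace: S2 -a-> S0 -b-> S4 -b-> S7 -a-> S4 -a-> S0 -b-> S4 -a-> S0 -b-> S4 -a-> S0 -b-> S4 -b-> S7 -b-> S4 -b-> S7 -b-> S4 -b-> S7 -a-> S4 -a-> S0  → end S0, accepted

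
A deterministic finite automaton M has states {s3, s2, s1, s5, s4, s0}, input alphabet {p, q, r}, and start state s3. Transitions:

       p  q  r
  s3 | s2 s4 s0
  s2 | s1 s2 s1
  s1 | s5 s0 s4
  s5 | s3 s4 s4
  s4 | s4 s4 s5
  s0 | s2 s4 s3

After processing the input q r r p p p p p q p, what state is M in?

Trace: s3 -q-> s4 -r-> s5 -r-> s4 -p-> s4 -p-> s4 -p-> s4 -p-> s4 -p-> s4 -q-> s4 -p-> s4

s4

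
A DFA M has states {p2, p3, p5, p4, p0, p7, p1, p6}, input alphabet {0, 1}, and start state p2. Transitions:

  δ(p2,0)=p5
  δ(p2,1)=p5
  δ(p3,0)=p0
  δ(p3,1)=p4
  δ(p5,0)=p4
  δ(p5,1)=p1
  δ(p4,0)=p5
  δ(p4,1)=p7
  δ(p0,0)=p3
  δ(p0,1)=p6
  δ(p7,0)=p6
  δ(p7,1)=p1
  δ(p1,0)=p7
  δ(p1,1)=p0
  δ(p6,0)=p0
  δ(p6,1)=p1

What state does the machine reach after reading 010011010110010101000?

Trace: p2 -0-> p5 -1-> p1 -0-> p7 -0-> p6 -1-> p1 -1-> p0 -0-> p3 -1-> p4 -0-> p5 -1-> p1 -1-> p0 -0-> p3 -0-> p0 -1-> p6 -0-> p0 -1-> p6 -0-> p0 -1-> p6 -0-> p0 -0-> p3 -0-> p0

p0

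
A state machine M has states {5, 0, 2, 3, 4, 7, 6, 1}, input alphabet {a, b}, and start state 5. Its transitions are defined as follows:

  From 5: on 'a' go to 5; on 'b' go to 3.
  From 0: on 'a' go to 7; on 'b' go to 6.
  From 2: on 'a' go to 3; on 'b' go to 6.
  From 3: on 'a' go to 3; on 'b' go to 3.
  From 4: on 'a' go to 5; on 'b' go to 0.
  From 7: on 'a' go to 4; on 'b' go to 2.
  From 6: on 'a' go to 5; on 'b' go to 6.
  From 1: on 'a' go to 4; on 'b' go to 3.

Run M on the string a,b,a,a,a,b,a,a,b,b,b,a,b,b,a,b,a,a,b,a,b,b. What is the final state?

3

start at 5
read 'a': 5 → 5
read 'b': 5 → 3
read 'a': 3 → 3
read 'a': 3 → 3
read 'a': 3 → 3
read 'b': 3 → 3
read 'a': 3 → 3
read 'a': 3 → 3
read 'b': 3 → 3
read 'b': 3 → 3
read 'b': 3 → 3
read 'a': 3 → 3
read 'b': 3 → 3
read 'b': 3 → 3
read 'a': 3 → 3
read 'b': 3 → 3
read 'a': 3 → 3
read 'a': 3 → 3
read 'b': 3 → 3
read 'a': 3 → 3
read 'b': 3 → 3
read 'b': 3 → 3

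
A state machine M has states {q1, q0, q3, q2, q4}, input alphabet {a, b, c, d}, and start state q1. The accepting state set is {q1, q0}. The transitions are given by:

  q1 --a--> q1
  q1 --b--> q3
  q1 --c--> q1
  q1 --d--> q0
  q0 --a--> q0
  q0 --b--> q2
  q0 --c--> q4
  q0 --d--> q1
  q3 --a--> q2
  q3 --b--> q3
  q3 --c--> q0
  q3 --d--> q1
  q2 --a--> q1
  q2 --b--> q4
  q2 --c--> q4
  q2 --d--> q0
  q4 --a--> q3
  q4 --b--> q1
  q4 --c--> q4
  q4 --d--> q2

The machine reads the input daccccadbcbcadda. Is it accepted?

Trace: q1 -d-> q0 -a-> q0 -c-> q4 -c-> q4 -c-> q4 -c-> q4 -a-> q3 -d-> q1 -b-> q3 -c-> q0 -b-> q2 -c-> q4 -a-> q3 -d-> q1 -d-> q0 -a-> q0
End state q0 is accepting.

Yes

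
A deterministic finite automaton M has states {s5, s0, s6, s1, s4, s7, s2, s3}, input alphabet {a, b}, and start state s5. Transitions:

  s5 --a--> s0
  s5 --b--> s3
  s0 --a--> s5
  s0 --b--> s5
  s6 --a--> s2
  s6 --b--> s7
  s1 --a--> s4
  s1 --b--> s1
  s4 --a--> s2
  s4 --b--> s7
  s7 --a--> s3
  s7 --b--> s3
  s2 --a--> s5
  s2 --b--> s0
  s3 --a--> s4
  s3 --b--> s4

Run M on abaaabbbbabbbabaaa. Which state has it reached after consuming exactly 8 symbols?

s4

s5 → s0 → s5 → s0 → s5 → s0 → s5 → s3 → s4
After 8 symbols: s4.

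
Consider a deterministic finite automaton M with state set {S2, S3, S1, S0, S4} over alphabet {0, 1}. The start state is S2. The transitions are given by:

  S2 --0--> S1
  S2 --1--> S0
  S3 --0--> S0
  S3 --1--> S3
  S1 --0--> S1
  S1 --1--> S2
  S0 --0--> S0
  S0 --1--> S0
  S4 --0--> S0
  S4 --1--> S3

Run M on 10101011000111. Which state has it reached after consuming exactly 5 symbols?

start at S2
read '1': S2 → S0
read '0': S0 → S0
read '1': S0 → S0
read '0': S0 → S0
read '1': S0 → S0
After 5 symbols: S0.

S0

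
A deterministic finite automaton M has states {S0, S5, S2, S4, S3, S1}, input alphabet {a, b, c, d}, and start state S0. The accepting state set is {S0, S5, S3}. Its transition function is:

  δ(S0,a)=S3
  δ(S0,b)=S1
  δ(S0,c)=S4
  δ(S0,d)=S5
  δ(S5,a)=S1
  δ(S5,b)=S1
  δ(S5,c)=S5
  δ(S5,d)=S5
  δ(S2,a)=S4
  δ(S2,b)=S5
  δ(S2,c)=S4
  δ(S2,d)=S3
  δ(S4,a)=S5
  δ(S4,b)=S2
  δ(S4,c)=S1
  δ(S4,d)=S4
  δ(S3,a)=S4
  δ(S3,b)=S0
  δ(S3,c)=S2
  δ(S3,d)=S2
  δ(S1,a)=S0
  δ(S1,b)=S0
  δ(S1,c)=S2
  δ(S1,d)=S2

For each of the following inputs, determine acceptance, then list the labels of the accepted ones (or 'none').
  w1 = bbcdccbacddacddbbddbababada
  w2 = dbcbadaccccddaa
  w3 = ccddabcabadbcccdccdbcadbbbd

w1: S0 → S1 → S0 → S4 → S4 → S1 → S2 → S5 → S1 → S2 → S3 → S2 → S4 → S1 → S2 → S3 → S0 → S1 → S2 → S3 → S0 → S3 → S0 → S3 → S0 → S3 → S2 → S4  → end S4, rejected
w2: S0 → S5 → S1 → S2 → S5 → S1 → S2 → S4 → S1 → S2 → S4 → S1 → S2 → S3 → S4 → S5  → end S5, accepted
w3: S0 → S4 → S1 → S2 → S3 → S4 → S2 → S4 → S5 → S1 → S0 → S5 → S1 → S2 → S4 → S1 → S2 → S4 → S1 → S2 → S5 → S5 → S1 → S2 → S5 → S1 → S0 → S5  → end S5, accepted

w2, w3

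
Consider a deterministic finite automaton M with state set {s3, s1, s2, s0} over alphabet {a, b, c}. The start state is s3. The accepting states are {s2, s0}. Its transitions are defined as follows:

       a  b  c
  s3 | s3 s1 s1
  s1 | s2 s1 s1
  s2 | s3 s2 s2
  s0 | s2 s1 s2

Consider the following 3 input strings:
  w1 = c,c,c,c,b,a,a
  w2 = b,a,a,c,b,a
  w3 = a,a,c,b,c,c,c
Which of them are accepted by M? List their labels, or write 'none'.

w2

w1:
  start at s3
  read 'c': s3 → s1
  read 'c': s1 → s1
  read 'c': s1 → s1
  read 'c': s1 → s1
  read 'b': s1 → s1
  read 'a': s1 → s2
  read 'a': s2 → s3
  end s3, rejected
w2:
  start at s3
  read 'b': s3 → s1
  read 'a': s1 → s2
  read 'a': s2 → s3
  read 'c': s3 → s1
  read 'b': s1 → s1
  read 'a': s1 → s2
  end s2, accepted
w3:
  start at s3
  read 'a': s3 → s3
  read 'a': s3 → s3
  read 'c': s3 → s1
  read 'b': s1 → s1
  read 'c': s1 → s1
  read 'c': s1 → s1
  read 'c': s1 → s1
  end s1, rejected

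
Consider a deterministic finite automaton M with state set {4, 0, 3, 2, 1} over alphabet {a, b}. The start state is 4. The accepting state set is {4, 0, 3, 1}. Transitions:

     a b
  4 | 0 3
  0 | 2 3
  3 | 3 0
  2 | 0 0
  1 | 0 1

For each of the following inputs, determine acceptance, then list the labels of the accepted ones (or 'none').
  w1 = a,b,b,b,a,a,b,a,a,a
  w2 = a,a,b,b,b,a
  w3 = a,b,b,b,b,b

w3

w1: Trace: 4 -a-> 0 -b-> 3 -b-> 0 -b-> 3 -a-> 3 -a-> 3 -b-> 0 -a-> 2 -a-> 0 -a-> 2  → end 2, rejected
w2: Trace: 4 -a-> 0 -a-> 2 -b-> 0 -b-> 3 -b-> 0 -a-> 2  → end 2, rejected
w3: Trace: 4 -a-> 0 -b-> 3 -b-> 0 -b-> 3 -b-> 0 -b-> 3  → end 3, accepted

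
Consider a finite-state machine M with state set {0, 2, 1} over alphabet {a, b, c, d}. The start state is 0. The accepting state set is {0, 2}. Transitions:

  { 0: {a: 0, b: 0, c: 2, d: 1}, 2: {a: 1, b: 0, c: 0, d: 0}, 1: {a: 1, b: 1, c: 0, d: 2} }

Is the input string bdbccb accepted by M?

Yes

0 → 0 → 1 → 1 → 0 → 2 → 0
End state 0 is accepting.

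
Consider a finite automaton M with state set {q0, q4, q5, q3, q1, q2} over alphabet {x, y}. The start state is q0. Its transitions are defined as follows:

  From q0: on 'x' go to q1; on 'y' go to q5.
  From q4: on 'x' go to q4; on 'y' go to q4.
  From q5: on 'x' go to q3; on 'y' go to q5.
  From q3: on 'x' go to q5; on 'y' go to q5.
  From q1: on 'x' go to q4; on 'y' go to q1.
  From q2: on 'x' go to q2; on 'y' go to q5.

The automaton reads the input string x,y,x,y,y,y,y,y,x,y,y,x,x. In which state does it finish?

start at q0
read 'x': q0 → q1
read 'y': q1 → q1
read 'x': q1 → q4
read 'y': q4 → q4
read 'y': q4 → q4
read 'y': q4 → q4
read 'y': q4 → q4
read 'y': q4 → q4
read 'x': q4 → q4
read 'y': q4 → q4
read 'y': q4 → q4
read 'x': q4 → q4
read 'x': q4 → q4

q4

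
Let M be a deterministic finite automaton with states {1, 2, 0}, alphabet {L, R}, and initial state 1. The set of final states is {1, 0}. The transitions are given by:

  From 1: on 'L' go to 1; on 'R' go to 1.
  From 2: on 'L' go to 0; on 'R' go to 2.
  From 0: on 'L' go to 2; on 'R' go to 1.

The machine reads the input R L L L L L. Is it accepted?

Yes

start at 1
read 'R': 1 → 1
read 'L': 1 → 1
read 'L': 1 → 1
read 'L': 1 → 1
read 'L': 1 → 1
read 'L': 1 → 1
End state 1 is accepting.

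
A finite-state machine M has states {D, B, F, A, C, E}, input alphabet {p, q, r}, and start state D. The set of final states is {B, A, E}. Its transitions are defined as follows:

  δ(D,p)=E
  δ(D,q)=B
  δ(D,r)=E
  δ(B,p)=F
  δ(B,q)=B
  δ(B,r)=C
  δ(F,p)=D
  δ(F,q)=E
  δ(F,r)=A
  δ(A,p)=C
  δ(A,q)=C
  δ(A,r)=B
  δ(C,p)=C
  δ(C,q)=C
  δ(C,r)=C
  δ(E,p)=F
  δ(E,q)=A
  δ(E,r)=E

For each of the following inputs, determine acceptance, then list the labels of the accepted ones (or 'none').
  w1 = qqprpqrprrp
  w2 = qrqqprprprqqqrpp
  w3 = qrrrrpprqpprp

w1: Trace: D -q-> B -q-> B -p-> F -r-> A -p-> C -q-> C -r-> C -p-> C -r-> C -r-> C -p-> C  → end C, rejected
w2: Trace: D -q-> B -r-> C -q-> C -q-> C -p-> C -r-> C -p-> C -r-> C -p-> C -r-> C -q-> C -q-> C -q-> C -r-> C -p-> C -p-> C  → end C, rejected
w3: Trace: D -q-> B -r-> C -r-> C -r-> C -r-> C -p-> C -p-> C -r-> C -q-> C -p-> C -p-> C -r-> C -p-> C  → end C, rejected

none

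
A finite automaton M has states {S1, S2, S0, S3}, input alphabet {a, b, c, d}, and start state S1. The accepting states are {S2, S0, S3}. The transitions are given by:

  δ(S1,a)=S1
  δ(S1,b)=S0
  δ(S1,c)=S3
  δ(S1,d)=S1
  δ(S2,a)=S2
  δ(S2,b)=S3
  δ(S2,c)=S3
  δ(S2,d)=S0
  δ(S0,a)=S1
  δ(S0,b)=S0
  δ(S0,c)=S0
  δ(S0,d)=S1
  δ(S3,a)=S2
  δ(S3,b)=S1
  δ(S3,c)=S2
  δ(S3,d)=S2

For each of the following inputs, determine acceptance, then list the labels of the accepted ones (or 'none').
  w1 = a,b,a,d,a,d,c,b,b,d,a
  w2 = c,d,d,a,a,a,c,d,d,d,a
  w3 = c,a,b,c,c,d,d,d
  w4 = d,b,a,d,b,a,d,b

w1:
  start at S1
  read 'a': S1 → S1
  read 'b': S1 → S0
  read 'a': S0 → S1
  read 'd': S1 → S1
  read 'a': S1 → S1
  read 'd': S1 → S1
  read 'c': S1 → S3
  read 'b': S3 → S1
  read 'b': S1 → S0
  read 'd': S0 → S1
  read 'a': S1 → S1
  end S1, rejected
w2:
  start at S1
  read 'c': S1 → S3
  read 'd': S3 → S2
  read 'd': S2 → S0
  read 'a': S0 → S1
  read 'a': S1 → S1
  read 'a': S1 → S1
  read 'c': S1 → S3
  read 'd': S3 → S2
  read 'd': S2 → S0
  read 'd': S0 → S1
  read 'a': S1 → S1
  end S1, rejected
w3:
  start at S1
  read 'c': S1 → S3
  read 'a': S3 → S2
  read 'b': S2 → S3
  read 'c': S3 → S2
  read 'c': S2 → S3
  read 'd': S3 → S2
  read 'd': S2 → S0
  read 'd': S0 → S1
  end S1, rejected
w4:
  start at S1
  read 'd': S1 → S1
  read 'b': S1 → S0
  read 'a': S0 → S1
  read 'd': S1 → S1
  read 'b': S1 → S0
  read 'a': S0 → S1
  read 'd': S1 → S1
  read 'b': S1 → S0
  end S0, accepted

w4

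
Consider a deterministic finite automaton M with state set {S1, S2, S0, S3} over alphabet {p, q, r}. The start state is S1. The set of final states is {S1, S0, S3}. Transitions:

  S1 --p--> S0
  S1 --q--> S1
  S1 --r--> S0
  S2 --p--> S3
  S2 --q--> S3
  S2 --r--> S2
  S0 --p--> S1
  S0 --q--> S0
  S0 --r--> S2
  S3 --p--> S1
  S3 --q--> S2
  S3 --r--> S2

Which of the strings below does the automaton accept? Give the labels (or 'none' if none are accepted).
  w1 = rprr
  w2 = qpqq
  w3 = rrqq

w1:
  start at S1
  read 'r': S1 → S0
  read 'p': S0 → S1
  read 'r': S1 → S0
  read 'r': S0 → S2
  end S2, rejected
w2:
  start at S1
  read 'q': S1 → S1
  read 'p': S1 → S0
  read 'q': S0 → S0
  read 'q': S0 → S0
  end S0, accepted
w3:
  start at S1
  read 'r': S1 → S0
  read 'r': S0 → S2
  read 'q': S2 → S3
  read 'q': S3 → S2
  end S2, rejected

w2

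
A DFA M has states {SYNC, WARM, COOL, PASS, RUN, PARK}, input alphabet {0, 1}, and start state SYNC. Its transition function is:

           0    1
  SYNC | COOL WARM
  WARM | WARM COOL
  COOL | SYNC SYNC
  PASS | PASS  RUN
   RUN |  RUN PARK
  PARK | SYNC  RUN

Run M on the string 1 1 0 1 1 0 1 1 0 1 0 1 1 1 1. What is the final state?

COOL

Trace: SYNC -1-> WARM -1-> COOL -0-> SYNC -1-> WARM -1-> COOL -0-> SYNC -1-> WARM -1-> COOL -0-> SYNC -1-> WARM -0-> WARM -1-> COOL -1-> SYNC -1-> WARM -1-> COOL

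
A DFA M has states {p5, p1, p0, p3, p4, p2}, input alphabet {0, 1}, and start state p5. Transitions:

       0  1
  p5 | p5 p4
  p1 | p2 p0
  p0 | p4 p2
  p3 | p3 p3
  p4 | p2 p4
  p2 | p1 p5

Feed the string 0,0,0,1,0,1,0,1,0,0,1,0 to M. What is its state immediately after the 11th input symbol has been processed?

p5 → p5 → p5 → p5 → p4 → p2 → p5 → p5 → p4 → p2 → p1 → p0
After 11 symbols: p0.

p0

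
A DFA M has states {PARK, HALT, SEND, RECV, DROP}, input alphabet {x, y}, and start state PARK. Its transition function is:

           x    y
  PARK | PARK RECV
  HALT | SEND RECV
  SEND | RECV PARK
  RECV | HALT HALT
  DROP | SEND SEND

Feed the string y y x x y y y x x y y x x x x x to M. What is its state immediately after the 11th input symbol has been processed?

RECV

start at PARK
read 'y': PARK → RECV
read 'y': RECV → HALT
read 'x': HALT → SEND
read 'x': SEND → RECV
read 'y': RECV → HALT
read 'y': HALT → RECV
read 'y': RECV → HALT
read 'x': HALT → SEND
read 'x': SEND → RECV
read 'y': RECV → HALT
read 'y': HALT → RECV
After 11 symbols: RECV.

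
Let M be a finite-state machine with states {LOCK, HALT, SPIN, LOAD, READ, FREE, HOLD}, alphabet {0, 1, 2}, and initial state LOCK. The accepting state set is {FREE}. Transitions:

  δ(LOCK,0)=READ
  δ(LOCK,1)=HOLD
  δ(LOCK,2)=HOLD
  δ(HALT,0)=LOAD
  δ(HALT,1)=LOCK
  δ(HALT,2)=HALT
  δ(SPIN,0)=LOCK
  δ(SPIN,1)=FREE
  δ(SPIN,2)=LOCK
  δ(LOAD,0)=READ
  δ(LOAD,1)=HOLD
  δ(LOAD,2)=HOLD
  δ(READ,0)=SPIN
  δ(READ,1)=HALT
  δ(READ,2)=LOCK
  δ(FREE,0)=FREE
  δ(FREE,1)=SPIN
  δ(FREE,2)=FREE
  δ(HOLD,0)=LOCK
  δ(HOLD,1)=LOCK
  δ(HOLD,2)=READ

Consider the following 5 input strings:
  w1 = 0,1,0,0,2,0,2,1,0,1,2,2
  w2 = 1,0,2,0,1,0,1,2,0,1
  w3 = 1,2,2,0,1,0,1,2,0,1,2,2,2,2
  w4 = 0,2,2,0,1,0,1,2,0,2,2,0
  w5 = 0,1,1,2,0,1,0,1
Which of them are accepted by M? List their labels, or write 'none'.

w2, w3

w1:
  start at LOCK
  read '0': LOCK → READ
  read '1': READ → HALT
  read '0': HALT → LOAD
  read '0': LOAD → READ
  read '2': READ → LOCK
  read '0': LOCK → READ
  read '2': READ → LOCK
  read '1': LOCK → HOLD
  read '0': HOLD → LOCK
  read '1': LOCK → HOLD
  read '2': HOLD → READ
  read '2': READ → LOCK
  end LOCK, rejected
w2:
  start at LOCK
  read '1': LOCK → HOLD
  read '0': HOLD → LOCK
  read '2': LOCK → HOLD
  read '0': HOLD → LOCK
  read '1': LOCK → HOLD
  read '0': HOLD → LOCK
  read '1': LOCK → HOLD
  read '2': HOLD → READ
  read '0': READ → SPIN
  read '1': SPIN → FREE
  end FREE, accepted
w3:
  start at LOCK
  read '1': LOCK → HOLD
  read '2': HOLD → READ
  read '2': READ → LOCK
  read '0': LOCK → READ
  read '1': READ → HALT
  read '0': HALT → LOAD
  read '1': LOAD → HOLD
  read '2': HOLD → READ
  read '0': READ → SPIN
  read '1': SPIN → FREE
  read '2': FREE → FREE
  read '2': FREE → FREE
  read '2': FREE → FREE
  read '2': FREE → FREE
  end FREE, accepted
w4:
  start at LOCK
  read '0': LOCK → READ
  read '2': READ → LOCK
  read '2': LOCK → HOLD
  read '0': HOLD → LOCK
  read '1': LOCK → HOLD
  read '0': HOLD → LOCK
  read '1': LOCK → HOLD
  read '2': HOLD → READ
  read '0': READ → SPIN
  read '2': SPIN → LOCK
  read '2': LOCK → HOLD
  read '0': HOLD → LOCK
  end LOCK, rejected
w5:
  start at LOCK
  read '0': LOCK → READ
  read '1': READ → HALT
  read '1': HALT → LOCK
  read '2': LOCK → HOLD
  read '0': HOLD → LOCK
  read '1': LOCK → HOLD
  read '0': HOLD → LOCK
  read '1': LOCK → HOLD
  end HOLD, rejected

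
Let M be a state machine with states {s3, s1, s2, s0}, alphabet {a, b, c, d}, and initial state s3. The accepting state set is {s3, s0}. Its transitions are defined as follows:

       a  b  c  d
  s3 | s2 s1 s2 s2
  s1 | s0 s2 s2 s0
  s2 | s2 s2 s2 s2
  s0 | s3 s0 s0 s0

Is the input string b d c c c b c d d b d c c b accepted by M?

Yes

start at s3
read 'b': s3 → s1
read 'd': s1 → s0
read 'c': s0 → s0
read 'c': s0 → s0
read 'c': s0 → s0
read 'b': s0 → s0
read 'c': s0 → s0
read 'd': s0 → s0
read 'd': s0 → s0
read 'b': s0 → s0
read 'd': s0 → s0
read 'c': s0 → s0
read 'c': s0 → s0
read 'b': s0 → s0
End state s0 is accepting.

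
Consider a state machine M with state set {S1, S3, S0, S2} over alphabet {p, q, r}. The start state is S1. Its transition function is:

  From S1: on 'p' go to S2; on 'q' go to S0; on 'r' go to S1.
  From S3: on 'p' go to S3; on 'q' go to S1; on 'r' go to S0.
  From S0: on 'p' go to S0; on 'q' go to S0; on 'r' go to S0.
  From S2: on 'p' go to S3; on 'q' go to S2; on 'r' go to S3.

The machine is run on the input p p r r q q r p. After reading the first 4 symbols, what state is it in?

S0

S1 → S2 → S3 → S0 → S0
After 4 symbols: S0.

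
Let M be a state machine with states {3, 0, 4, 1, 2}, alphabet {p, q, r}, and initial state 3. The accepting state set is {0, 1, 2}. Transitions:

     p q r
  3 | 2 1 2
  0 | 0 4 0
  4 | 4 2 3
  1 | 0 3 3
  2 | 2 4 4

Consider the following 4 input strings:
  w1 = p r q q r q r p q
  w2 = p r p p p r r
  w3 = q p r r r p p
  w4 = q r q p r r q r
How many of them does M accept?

w1: 3 → 2 → 4 → 2 → 4 → 3 → 1 → 3 → 2 → 4  → end 4, rejected
w2: 3 → 2 → 4 → 4 → 4 → 4 → 3 → 2  → end 2, accepted
w3: 3 → 1 → 0 → 0 → 0 → 0 → 0 → 0  → end 0, accepted
w4: 3 → 1 → 3 → 1 → 0 → 0 → 0 → 4 → 3  → end 3, rejected

2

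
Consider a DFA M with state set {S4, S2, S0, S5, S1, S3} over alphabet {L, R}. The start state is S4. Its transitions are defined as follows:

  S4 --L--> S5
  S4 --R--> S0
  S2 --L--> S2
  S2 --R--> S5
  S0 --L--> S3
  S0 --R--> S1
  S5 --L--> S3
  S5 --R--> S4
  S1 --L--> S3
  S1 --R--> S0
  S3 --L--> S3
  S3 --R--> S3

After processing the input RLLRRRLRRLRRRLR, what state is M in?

S3

start at S4
read 'R': S4 → S0
read 'L': S0 → S3
read 'L': S3 → S3
read 'R': S3 → S3
read 'R': S3 → S3
read 'R': S3 → S3
read 'L': S3 → S3
read 'R': S3 → S3
read 'R': S3 → S3
read 'L': S3 → S3
read 'R': S3 → S3
read 'R': S3 → S3
read 'R': S3 → S3
read 'L': S3 → S3
read 'R': S3 → S3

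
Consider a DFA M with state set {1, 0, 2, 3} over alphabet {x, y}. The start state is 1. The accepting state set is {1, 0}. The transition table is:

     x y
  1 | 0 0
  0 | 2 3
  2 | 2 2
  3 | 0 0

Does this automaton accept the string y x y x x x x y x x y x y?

No

start at 1
read 'y': 1 → 0
read 'x': 0 → 2
read 'y': 2 → 2
read 'x': 2 → 2
read 'x': 2 → 2
read 'x': 2 → 2
read 'x': 2 → 2
read 'y': 2 → 2
read 'x': 2 → 2
read 'x': 2 → 2
read 'y': 2 → 2
read 'x': 2 → 2
read 'y': 2 → 2
End state 2 is not accepting.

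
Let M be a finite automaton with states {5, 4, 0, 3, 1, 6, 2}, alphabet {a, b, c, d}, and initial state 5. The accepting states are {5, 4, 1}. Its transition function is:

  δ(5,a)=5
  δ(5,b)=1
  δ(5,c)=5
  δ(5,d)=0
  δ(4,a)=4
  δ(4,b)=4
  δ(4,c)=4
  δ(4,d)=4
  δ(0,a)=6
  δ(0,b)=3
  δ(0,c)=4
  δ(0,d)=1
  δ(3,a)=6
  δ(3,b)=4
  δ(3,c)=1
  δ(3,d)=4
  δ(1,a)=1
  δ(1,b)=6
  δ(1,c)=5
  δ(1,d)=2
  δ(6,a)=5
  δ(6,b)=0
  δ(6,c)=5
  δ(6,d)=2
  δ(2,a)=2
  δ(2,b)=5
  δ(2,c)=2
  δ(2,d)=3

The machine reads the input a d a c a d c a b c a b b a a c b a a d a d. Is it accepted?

Yes

Trace: 5 -a-> 5 -d-> 0 -a-> 6 -c-> 5 -a-> 5 -d-> 0 -c-> 4 -a-> 4 -b-> 4 -c-> 4 -a-> 4 -b-> 4 -b-> 4 -a-> 4 -a-> 4 -c-> 4 -b-> 4 -a-> 4 -a-> 4 -d-> 4 -a-> 4 -d-> 4
End state 4 is accepting.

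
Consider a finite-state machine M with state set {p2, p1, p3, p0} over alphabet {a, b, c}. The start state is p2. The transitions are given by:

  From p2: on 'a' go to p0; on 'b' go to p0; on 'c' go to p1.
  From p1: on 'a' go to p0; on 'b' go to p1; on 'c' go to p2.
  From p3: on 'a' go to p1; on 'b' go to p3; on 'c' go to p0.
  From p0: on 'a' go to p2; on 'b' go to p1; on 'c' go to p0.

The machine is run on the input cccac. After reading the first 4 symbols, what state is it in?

p0

start at p2
read 'c': p2 → p1
read 'c': p1 → p2
read 'c': p2 → p1
read 'a': p1 → p0
After 4 symbols: p0.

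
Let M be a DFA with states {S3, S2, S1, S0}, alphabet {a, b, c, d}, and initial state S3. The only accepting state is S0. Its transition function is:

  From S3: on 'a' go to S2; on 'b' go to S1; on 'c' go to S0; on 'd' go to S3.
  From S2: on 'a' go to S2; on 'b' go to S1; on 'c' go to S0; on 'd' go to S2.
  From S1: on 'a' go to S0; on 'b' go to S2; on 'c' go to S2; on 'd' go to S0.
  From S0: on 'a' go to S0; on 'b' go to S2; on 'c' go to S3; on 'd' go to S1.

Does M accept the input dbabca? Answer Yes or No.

Trace: S3 -d-> S3 -b-> S1 -a-> S0 -b-> S2 -c-> S0 -a-> S0
End state S0 is accepting.

Yes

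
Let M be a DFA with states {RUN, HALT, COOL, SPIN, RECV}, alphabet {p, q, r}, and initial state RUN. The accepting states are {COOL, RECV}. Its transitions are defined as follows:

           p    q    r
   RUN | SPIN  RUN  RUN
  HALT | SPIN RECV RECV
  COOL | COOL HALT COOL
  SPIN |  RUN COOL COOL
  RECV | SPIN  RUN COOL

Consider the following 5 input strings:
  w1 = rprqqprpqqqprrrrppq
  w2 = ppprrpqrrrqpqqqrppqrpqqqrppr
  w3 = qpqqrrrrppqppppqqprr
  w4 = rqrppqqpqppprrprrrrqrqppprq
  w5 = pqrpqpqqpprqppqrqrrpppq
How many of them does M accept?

3

w1: Trace: RUN -r-> RUN -p-> SPIN -r-> COOL -q-> HALT -q-> RECV -p-> SPIN -r-> COOL -p-> COOL -q-> HALT -q-> RECV -q-> RUN -p-> SPIN -r-> COOL -r-> COOL -r-> COOL -r-> COOL -p-> COOL -p-> COOL -q-> HALT  → end HALT, rejected
w2: Trace: RUN -p-> SPIN -p-> RUN -p-> SPIN -r-> COOL -r-> COOL -p-> COOL -q-> HALT -r-> RECV -r-> COOL -r-> COOL -q-> HALT -p-> SPIN -q-> COOL -q-> HALT -q-> RECV -r-> COOL -p-> COOL -p-> COOL -q-> HALT -r-> RECV -p-> SPIN -q-> COOL -q-> HALT -q-> RECV -r-> COOL -p-> COOL -p-> COOL -r-> COOL  → end COOL, accepted
w3: Trace: RUN -q-> RUN -p-> SPIN -q-> COOL -q-> HALT -r-> RECV -r-> COOL -r-> COOL -r-> COOL -p-> COOL -p-> COOL -q-> HALT -p-> SPIN -p-> RUN -p-> SPIN -p-> RUN -q-> RUN -q-> RUN -p-> SPIN -r-> COOL -r-> COOL  → end COOL, accepted
w4: Trace: RUN -r-> RUN -q-> RUN -r-> RUN -p-> SPIN -p-> RUN -q-> RUN -q-> RUN -p-> SPIN -q-> COOL -p-> COOL -p-> COOL -p-> COOL -r-> COOL -r-> COOL -p-> COOL -r-> COOL -r-> COOL -r-> COOL -r-> COOL -q-> HALT -r-> RECV -q-> RUN -p-> SPIN -p-> RUN -p-> SPIN -r-> COOL -q-> HALT  → end HALT, rejected
w5: Trace: RUN -p-> SPIN -q-> COOL -r-> COOL -p-> COOL -q-> HALT -p-> SPIN -q-> COOL -q-> HALT -p-> SPIN -p-> RUN -r-> RUN -q-> RUN -p-> SPIN -p-> RUN -q-> RUN -r-> RUN -q-> RUN -r-> RUN -r-> RUN -p-> SPIN -p-> RUN -p-> SPIN -q-> COOL  → end COOL, accepted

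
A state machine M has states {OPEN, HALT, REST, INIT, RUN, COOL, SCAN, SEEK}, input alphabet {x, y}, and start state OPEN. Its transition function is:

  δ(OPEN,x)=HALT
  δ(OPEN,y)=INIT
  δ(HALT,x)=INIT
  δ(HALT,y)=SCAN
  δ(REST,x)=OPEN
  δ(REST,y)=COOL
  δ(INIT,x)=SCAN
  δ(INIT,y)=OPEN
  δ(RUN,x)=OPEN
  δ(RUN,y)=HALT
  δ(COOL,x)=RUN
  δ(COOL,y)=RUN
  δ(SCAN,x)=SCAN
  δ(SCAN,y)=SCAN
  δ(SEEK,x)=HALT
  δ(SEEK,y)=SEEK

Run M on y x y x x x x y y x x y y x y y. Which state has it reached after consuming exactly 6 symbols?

SCAN

Trace: OPEN -y-> INIT -x-> SCAN -y-> SCAN -x-> SCAN -x-> SCAN -x-> SCAN
After 6 symbols: SCAN.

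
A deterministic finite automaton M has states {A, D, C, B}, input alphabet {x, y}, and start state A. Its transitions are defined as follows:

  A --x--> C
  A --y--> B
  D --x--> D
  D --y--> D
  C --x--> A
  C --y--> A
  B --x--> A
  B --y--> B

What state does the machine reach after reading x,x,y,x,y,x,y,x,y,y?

B

Trace: A -x-> C -x-> A -y-> B -x-> A -y-> B -x-> A -y-> B -x-> A -y-> B -y-> B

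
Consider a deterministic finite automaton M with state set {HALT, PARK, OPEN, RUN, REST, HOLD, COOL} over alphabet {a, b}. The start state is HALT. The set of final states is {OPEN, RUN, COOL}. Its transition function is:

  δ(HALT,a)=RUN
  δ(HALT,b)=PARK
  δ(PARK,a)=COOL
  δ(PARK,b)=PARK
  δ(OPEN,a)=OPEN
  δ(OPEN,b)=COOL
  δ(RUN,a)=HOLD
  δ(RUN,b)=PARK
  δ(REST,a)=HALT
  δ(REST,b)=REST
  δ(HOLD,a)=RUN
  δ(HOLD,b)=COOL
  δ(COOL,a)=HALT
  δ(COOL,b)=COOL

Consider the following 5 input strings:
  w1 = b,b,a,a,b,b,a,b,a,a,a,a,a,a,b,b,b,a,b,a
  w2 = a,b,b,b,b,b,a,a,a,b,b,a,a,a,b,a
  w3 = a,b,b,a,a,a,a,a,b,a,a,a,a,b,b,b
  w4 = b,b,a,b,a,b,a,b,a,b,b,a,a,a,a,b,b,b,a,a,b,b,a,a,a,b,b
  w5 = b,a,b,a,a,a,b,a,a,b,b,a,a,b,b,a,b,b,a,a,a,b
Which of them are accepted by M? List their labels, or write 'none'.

w2, w3, w5

w1:
  start at HALT
  read 'b': HALT → PARK
  read 'b': PARK → PARK
  read 'a': PARK → COOL
  read 'a': COOL → HALT
  read 'b': HALT → PARK
  read 'b': PARK → PARK
  read 'a': PARK → COOL
  read 'b': COOL → COOL
  read 'a': COOL → HALT
  read 'a': HALT → RUN
  read 'a': RUN → HOLD
  read 'a': HOLD → RUN
  read 'a': RUN → HOLD
  read 'a': HOLD → RUN
  read 'b': RUN → PARK
  read 'b': PARK → PARK
  read 'b': PARK → PARK
  read 'a': PARK → COOL
  read 'b': COOL → COOL
  read 'a': COOL → HALT
  end HALT, rejected
w2:
  start at HALT
  read 'a': HALT → RUN
  read 'b': RUN → PARK
  read 'b': PARK → PARK
  read 'b': PARK → PARK
  read 'b': PARK → PARK
  read 'b': PARK → PARK
  read 'a': PARK → COOL
  read 'a': COOL → HALT
  read 'a': HALT → RUN
  read 'b': RUN → PARK
  read 'b': PARK → PARK
  read 'a': PARK → COOL
  read 'a': COOL → HALT
  read 'a': HALT → RUN
  read 'b': RUN → PARK
  read 'a': PARK → COOL
  end COOL, accepted
w3:
  start at HALT
  read 'a': HALT → RUN
  read 'b': RUN → PARK
  read 'b': PARK → PARK
  read 'a': PARK → COOL
  read 'a': COOL → HALT
  read 'a': HALT → RUN
  read 'a': RUN → HOLD
  read 'a': HOLD → RUN
  read 'b': RUN → PARK
  read 'a': PARK → COOL
  read 'a': COOL → HALT
  read 'a': HALT → RUN
  read 'a': RUN → HOLD
  read 'b': HOLD → COOL
  read 'b': COOL → COOL
  read 'b': COOL → COOL
  end COOL, accepted
w4:
  start at HALT
  read 'b': HALT → PARK
  read 'b': PARK → PARK
  read 'a': PARK → COOL
  read 'b': COOL → COOL
  read 'a': COOL → HALT
  read 'b': HALT → PARK
  read 'a': PARK → COOL
  read 'b': COOL → COOL
  read 'a': COOL → HALT
  read 'b': HALT → PARK
  read 'b': PARK → PARK
  read 'a': PARK → COOL
  read 'a': COOL → HALT
  read 'a': HALT → RUN
  read 'a': RUN → HOLD
  read 'b': HOLD → COOL
  read 'b': COOL → COOL
  read 'b': COOL → COOL
  read 'a': COOL → HALT
  read 'a': HALT → RUN
  read 'b': RUN → PARK
  read 'b': PARK → PARK
  read 'a': PARK → COOL
  read 'a': COOL → HALT
  read 'a': HALT → RUN
  read 'b': RUN → PARK
  read 'b': PARK → PARK
  end PARK, rejected
w5:
  start at HALT
  read 'b': HALT → PARK
  read 'a': PARK → COOL
  read 'b': COOL → COOL
  read 'a': COOL → HALT
  read 'a': HALT → RUN
  read 'a': RUN → HOLD
  read 'b': HOLD → COOL
  read 'a': COOL → HALT
  read 'a': HALT → RUN
  read 'b': RUN → PARK
  read 'b': PARK → PARK
  read 'a': PARK → COOL
  read 'a': COOL → HALT
  read 'b': HALT → PARK
  read 'b': PARK → PARK
  read 'a': PARK → COOL
  read 'b': COOL → COOL
  read 'b': COOL → COOL
  read 'a': COOL → HALT
  read 'a': HALT → RUN
  read 'a': RUN → HOLD
  read 'b': HOLD → COOL
  end COOL, accepted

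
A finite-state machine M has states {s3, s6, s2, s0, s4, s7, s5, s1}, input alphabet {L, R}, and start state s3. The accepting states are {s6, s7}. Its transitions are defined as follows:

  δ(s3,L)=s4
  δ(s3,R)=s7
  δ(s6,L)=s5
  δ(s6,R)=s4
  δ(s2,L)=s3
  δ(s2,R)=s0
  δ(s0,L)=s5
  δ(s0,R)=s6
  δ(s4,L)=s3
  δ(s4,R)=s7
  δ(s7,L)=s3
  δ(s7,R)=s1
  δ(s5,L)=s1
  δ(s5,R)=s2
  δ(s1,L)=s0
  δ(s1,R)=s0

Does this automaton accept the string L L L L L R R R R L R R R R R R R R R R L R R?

No

s3 → s4 → s3 → s4 → s3 → s4 → s7 → s1 → s0 → s6 → s5 → s2 → s0 → s6 → s4 → s7 → s1 → s0 → s6 → s4 → s7 → s3 → s7 → s1
End state s1 is not accepting.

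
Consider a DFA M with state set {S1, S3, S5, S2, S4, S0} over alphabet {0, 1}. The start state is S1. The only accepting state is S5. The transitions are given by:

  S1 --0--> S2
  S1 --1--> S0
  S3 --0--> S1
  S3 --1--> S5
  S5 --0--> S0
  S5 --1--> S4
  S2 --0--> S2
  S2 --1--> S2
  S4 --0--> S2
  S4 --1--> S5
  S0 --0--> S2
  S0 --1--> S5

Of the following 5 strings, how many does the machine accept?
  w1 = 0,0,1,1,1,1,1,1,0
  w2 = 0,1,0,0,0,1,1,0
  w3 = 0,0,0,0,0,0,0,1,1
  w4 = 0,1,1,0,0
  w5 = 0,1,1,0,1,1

0

w1: Trace: S1 -0-> S2 -0-> S2 -1-> S2 -1-> S2 -1-> S2 -1-> S2 -1-> S2 -1-> S2 -0-> S2  → end S2, rejected
w2: Trace: S1 -0-> S2 -1-> S2 -0-> S2 -0-> S2 -0-> S2 -1-> S2 -1-> S2 -0-> S2  → end S2, rejected
w3: Trace: S1 -0-> S2 -0-> S2 -0-> S2 -0-> S2 -0-> S2 -0-> S2 -0-> S2 -1-> S2 -1-> S2  → end S2, rejected
w4: Trace: S1 -0-> S2 -1-> S2 -1-> S2 -0-> S2 -0-> S2  → end S2, rejected
w5: Trace: S1 -0-> S2 -1-> S2 -1-> S2 -0-> S2 -1-> S2 -1-> S2  → end S2, rejected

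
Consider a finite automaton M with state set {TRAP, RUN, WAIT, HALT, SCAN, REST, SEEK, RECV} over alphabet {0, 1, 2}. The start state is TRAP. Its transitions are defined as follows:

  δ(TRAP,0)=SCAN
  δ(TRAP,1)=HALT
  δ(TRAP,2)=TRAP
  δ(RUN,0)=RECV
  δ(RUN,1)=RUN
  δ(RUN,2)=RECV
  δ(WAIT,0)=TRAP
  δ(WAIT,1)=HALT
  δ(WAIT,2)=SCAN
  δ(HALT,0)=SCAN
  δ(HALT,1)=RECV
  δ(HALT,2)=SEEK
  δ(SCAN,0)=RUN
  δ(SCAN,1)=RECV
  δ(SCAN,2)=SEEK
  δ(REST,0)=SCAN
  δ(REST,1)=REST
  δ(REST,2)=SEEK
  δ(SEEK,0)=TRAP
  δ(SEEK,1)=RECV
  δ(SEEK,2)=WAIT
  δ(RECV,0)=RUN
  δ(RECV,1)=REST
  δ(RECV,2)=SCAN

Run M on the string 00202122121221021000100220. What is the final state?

RUN

TRAP → SCAN → RUN → RECV → RUN → RECV → REST → SEEK → WAIT → HALT → SEEK → RECV → SCAN → SEEK → RECV → RUN → RECV → REST → SCAN → RUN → RECV → REST → SCAN → RUN → RECV → SCAN → RUN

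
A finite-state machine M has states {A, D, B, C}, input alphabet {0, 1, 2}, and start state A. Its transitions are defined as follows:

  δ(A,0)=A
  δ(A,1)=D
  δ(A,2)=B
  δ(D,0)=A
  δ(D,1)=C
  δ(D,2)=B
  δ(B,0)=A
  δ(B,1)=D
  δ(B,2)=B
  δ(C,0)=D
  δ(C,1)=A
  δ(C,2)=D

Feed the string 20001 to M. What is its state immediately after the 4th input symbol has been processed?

A

Trace: A -2-> B -0-> A -0-> A -0-> A
After 4 symbols: A.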